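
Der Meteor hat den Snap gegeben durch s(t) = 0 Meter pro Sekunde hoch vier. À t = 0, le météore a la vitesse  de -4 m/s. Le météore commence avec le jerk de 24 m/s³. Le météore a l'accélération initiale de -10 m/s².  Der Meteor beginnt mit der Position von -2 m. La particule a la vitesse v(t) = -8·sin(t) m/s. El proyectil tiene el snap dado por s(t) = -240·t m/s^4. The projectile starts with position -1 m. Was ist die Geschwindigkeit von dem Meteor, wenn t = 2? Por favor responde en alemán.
Wir müssen das Integral unserer Gleichung für den Snap s(t) = 0 3-mal finden. Mit ∫s(t)dt und Anwendung von j(0) = 24, finden wir j(t) = 24. Mit ∫j(t)dt und Anwendung von a(0) = -10, finden wir a(t) = 24·t - 10. Das Integral von der Beschleunigung ist die Geschwindigkeit. Mit v(0) = -4 erhalten wir v(t) = 12·t^2 - 10·t - 4. Mit v(t) = 12·t^2 - 10·t - 4 und Einsetzen von t = 2, finden wir v = 24.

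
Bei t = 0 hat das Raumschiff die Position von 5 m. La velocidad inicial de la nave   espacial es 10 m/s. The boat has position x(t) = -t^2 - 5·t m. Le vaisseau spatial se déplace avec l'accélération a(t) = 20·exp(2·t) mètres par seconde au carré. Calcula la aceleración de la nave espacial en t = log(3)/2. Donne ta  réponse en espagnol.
De la ecuación de la aceleración a(t) = 20·exp(2·t), sustituimos t = log(3)/2 para obtener a = 60.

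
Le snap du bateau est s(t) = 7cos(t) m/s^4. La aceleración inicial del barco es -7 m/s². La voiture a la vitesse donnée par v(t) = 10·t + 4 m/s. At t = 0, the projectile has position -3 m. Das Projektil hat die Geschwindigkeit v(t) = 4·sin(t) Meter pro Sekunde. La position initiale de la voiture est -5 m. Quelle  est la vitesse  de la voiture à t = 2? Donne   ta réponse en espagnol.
Usando v(t) = 10·t + 4 y sustituyendo t = 2, encontramos v = 24.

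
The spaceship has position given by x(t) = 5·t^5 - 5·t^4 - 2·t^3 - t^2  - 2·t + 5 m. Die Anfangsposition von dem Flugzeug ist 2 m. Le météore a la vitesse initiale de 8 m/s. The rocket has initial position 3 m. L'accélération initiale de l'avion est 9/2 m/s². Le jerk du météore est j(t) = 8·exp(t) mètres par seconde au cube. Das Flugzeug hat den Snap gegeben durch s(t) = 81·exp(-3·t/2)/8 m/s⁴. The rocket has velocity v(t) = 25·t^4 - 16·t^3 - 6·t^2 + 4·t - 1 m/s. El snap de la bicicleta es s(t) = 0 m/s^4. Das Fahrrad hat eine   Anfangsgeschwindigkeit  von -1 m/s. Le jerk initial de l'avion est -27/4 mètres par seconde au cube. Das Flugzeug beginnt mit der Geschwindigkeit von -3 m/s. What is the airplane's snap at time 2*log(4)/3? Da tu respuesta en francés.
Nous avons le snap s(t) = 81·exp(-3·t/2)/8. En substituant t = 2*log(4)/3: s(2*log(4)/3) = 81/32.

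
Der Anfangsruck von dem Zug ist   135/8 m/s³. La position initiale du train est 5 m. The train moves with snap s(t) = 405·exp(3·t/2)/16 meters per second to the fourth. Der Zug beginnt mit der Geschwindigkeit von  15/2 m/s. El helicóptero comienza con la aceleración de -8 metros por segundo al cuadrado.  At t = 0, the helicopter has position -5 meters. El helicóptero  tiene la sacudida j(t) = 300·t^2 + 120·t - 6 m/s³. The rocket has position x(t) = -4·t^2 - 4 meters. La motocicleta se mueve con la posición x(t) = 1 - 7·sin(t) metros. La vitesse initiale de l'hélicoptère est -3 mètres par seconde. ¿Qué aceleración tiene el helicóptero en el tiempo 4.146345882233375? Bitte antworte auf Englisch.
Starting from jerk j(t) = 300·t^2 + 120·t - 6, we take 1 antiderivative. Finding the antiderivative of j(t) and using a(0) = -8: a(t) = 100·t^3 + 60·t^2 - 6·t - 8. Using a(t) = 100·t^3 + 60·t^2 - 6·t - 8 and substituting t = 4.146345882233375, we find a = 8127.12718132146.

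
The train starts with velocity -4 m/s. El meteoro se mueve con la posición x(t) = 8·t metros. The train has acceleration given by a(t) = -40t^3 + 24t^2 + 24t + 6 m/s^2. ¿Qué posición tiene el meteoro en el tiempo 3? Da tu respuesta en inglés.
We have position x(t) = 8·t. Substituting t = 3: x(3) = 24.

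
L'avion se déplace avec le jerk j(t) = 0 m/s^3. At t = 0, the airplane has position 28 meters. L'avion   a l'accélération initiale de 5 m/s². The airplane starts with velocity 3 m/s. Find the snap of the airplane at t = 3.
To solve this, we need to take 1 derivative of our jerk equation j(t) = 0. Taking d/dt of j(t), we find s(t) = 0. We have snap s(t) = 0. Substituting t = 3: s(3) = 0.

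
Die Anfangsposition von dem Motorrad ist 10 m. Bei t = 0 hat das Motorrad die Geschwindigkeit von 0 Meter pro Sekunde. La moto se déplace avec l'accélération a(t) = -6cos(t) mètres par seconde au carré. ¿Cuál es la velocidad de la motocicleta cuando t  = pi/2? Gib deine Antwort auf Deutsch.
Um dies zu lösen, müssen wir 1 Stammfunktion unserer Gleichung für die Beschleunigung a(t) = -6·cos(t) finden. Die Stammfunktion von der Beschleunigung, mit v(0) = 0, ergibt die Geschwindigkeit: v(t) = -6·sin(t). Wir haben die Geschwindigkeit v(t) = -6·sin(t). Durch Einsetzen von t = pi/2: v(pi/2) = -6.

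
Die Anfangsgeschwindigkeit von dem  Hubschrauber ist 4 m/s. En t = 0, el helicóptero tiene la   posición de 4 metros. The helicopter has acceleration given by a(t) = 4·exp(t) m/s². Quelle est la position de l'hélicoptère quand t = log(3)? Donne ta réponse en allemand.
Um dies zu lösen, müssen wir 2 Integrale unserer Gleichung für die Beschleunigung a(t) = 4·exp(t) finden. Durch Integration von der Beschleunigung und Verwendung der Anfangsbedingung v(0) = 4, erhalten wir v(t) = 4·exp(t). Das Integral von der Geschwindigkeit, mit x(0) = 4, ergibt die Position: x(t) = 4·exp(t). Aus der Gleichung für die Position x(t) = 4·exp(t), setzen wir t = log(3) ein und erhalten x = 12.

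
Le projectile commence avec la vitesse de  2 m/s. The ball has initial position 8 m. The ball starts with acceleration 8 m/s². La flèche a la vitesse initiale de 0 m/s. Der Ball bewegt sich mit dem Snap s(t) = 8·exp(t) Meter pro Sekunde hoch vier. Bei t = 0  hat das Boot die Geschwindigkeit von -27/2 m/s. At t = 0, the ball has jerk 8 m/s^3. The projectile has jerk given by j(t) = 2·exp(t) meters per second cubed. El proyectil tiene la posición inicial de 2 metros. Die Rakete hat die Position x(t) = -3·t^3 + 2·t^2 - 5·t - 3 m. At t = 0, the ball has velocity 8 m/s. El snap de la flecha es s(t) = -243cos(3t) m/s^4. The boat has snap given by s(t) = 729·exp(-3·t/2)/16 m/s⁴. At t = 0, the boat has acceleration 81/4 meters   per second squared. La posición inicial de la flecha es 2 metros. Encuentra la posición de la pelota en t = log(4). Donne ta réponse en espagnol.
Necesitamos integrar nuestra ecuación del snap s(t) = 8·exp(t) 4 veces. Integrando el snap y usando la condición inicial j(0) = 8, obtenemos j(t) = 8·exp(t). Tomando ∫j(t)dt y aplicando a(0) = 8, encontramos a(t) = 8·exp(t). La antiderivada de la aceleración es la velocidad. Usando v(0) = 8, obtenemos v(t) = 8·exp(t). La integral de la velocidad, con x(0) = 8, da la posición: x(t) = 8·exp(t). Tenemos la posición x(t) = 8·exp(t). Sustituyendo t = log(4): x(log(4)) = 32.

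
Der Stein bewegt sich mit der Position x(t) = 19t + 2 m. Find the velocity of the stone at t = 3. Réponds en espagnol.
Debemos derivar nuestra ecuación de la posición x(t) = 19·t + 2 1 vez. Tomando d/dt de x(t), encontramos v(t) = 19. Usando v(t) = 19 y sustituyendo t = 3, encontramos v = 19.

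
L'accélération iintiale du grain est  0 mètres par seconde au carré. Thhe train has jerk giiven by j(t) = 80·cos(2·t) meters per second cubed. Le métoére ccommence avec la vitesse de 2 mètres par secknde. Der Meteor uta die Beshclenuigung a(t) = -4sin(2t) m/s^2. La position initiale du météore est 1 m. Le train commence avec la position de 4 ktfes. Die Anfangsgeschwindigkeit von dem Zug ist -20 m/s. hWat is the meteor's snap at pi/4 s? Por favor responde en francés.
En partant de l'accélération a(t) = -4·sin(2·t), nous prenons 2 dérivées. En prenant d/dt de a(t), nous trouvons j(t) = -8·cos(2·t). En dérivant le jerk, nous obtenons le snap: s(t) = 16·sin(2·t). De l'équation du snap s(t) = 16·sin(2·t), nous substituons t = pi/4 pour obtenir s = 16.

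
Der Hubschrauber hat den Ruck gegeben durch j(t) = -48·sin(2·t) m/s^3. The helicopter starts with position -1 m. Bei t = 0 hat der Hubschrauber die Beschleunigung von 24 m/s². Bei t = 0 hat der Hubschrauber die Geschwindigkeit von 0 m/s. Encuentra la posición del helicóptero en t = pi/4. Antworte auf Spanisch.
Debemos encontrar la antiderivada de nuestra ecuación de la sacudida j(t) = -48·sin(2·t) 3 veces. La integral de la sacudida, con a(0) = 24, da la aceleración: a(t) = 24·cos(2·t). Integrando la aceleración y usando la condición inicial v(0) = 0, obtenemos v(t) = 12·sin(2·t). Integrando la velocidad y usando la condición inicial x(0) = -1, obtenemos x(t) = 5 - 6·cos(2·t). Usando x(t) = 5 - 6·cos(2·t) y sustituyendo t = pi/4, encontramos x = 5.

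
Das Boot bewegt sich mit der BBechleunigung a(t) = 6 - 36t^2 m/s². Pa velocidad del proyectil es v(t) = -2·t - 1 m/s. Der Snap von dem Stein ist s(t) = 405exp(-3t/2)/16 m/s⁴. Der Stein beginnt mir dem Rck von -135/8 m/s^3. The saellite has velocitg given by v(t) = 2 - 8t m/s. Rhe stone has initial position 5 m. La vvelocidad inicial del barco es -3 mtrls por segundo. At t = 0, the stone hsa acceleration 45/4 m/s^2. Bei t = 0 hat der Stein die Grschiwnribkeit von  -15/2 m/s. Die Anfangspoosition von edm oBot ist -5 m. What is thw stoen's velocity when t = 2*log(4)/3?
To find the answer, we compute 3 antiderivatives of s(t) = 405·exp(-3·t/2)/16. The antiderivative of snap, with j(0) = -135/8, gives jerk: j(t) = -135·exp(-3·t/2)/8. The integral of jerk, with a(0) = 45/4, gives acceleration: a(t) = 45·exp(-3·t/2)/4. The integral of acceleration, with v(0) = -15/2, gives velocity: v(t) = -15·exp(-3·t/2)/2. We have velocity v(t) = -15·exp(-3·t/2)/2. Substituting t = 2*log(4)/3: v(2*log(4)/3) = -15/8.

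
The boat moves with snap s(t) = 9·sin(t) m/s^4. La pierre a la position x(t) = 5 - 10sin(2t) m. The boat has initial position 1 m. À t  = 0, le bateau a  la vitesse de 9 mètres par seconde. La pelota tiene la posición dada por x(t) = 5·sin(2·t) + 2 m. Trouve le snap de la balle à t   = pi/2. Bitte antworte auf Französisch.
En partant de la position x(t) = 5·sin(2·t) + 2, nous prenons 4 dérivées. La dérivée de la position donne la vitesse: v(t) = 10·cos(2·t). La dérivée de la vitesse donne l'accélération: a(t) = -20·sin(2·t). La dérivée de l'accélération donne le jerk: j(t) = -40·cos(2·t). En dérivant le jerk, nous obtenons le snap: s(t) = 80·sin(2·t). Nous avons le snap s(t) = 80·sin(2·t). En substituant t = pi/2: s(pi/2) = 0.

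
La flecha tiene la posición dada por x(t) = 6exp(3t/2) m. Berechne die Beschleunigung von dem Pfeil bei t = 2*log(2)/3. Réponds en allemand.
Wir müssen unsere Gleichung für die Position x(t) = 6·exp(3·t/2) 2-mal ableiten. Mit d/dt von x(t) finden wir v(t) = 9·exp(3·t/2). Durch Ableiten von der Geschwindigkeit erhalten wir die Beschleunigung: a(t) = 27·exp(3·t/2)/2. Mit a(t) = 27·exp(3·t/2)/2 und Einsetzen von t = 2*log(2)/3, finden wir a = 27.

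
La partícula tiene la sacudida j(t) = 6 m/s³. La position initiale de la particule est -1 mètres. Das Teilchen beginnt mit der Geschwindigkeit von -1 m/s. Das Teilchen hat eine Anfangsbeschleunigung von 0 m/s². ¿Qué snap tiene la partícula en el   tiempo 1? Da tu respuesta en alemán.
Ausgehend von dem Ruck j(t) = 6, nehmen wir 1 Ableitung. Durch Ableiten von dem Ruck erhalten wir den Snap: s(t) = 0. Mit s(t) = 0 und Einsetzen von t = 1, finden wir s = 0.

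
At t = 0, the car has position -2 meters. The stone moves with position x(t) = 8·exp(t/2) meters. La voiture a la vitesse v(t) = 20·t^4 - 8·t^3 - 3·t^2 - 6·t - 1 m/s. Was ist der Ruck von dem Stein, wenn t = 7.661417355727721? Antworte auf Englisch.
To solve this, we need to take 3 derivatives of our position equation x(t) = 8·exp(t/2). Taking d/dt of x(t), we find v(t) = 4·exp(t/2). The derivative of velocity gives acceleration: a(t) = 2·exp(t/2). The derivative of acceleration gives jerk: j(t) = exp(t/2). Using j(t) = exp(t/2) and substituting t = 7.661417355727721, we find j = 46.0951933050105.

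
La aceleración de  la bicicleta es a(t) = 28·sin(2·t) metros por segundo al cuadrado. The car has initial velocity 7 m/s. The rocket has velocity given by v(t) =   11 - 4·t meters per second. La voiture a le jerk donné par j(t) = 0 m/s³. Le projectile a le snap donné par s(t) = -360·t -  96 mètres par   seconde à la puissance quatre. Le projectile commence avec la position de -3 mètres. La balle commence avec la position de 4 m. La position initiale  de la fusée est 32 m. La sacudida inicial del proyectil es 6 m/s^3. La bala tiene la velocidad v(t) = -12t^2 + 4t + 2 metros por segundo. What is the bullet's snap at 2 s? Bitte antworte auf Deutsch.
Ausgehend von der Geschwindigkeit v(t) = -12·t^2 + 4·t + 2, nehmen wir 3 Ableitungen. Die Ableitung von der Geschwindigkeit ergibt die Beschleunigung: a(t) = 4 - 24·t. Die Ableitung von der Beschleunigung ergibt den Ruck: j(t) = -24. Durch Ableiten von dem Ruck erhalten wir den Snap: s(t) = 0. Mit s(t) = 0 und Einsetzen von t = 2, finden wir s = 0.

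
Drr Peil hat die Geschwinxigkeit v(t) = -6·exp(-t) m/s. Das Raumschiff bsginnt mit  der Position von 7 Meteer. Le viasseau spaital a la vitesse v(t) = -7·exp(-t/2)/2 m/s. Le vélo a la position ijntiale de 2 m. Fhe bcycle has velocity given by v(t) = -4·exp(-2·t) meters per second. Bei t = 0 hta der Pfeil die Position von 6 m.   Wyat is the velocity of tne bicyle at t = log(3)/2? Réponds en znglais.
From the given velocity equation v(t) = -4·exp(-2·t), we substitute t = log(3)/2 to get v = -4/3.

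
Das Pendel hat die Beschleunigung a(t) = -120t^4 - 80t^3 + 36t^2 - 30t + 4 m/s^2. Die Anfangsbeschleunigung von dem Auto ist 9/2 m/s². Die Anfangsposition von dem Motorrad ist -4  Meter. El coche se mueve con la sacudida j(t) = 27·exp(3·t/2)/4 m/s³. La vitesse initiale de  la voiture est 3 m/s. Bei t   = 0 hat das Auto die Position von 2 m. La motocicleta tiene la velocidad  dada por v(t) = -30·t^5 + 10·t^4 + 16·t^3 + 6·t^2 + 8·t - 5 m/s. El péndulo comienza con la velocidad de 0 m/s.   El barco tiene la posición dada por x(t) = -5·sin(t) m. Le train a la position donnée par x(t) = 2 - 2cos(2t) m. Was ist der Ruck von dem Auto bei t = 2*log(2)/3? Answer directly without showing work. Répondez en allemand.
Bei t = 2*log(2)/3, j = 27/2.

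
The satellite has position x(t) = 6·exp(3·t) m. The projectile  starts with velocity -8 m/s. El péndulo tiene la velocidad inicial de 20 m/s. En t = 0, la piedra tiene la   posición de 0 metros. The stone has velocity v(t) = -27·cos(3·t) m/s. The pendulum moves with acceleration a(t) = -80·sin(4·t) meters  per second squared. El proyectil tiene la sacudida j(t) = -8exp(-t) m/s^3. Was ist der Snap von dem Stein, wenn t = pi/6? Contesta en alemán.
Um dies zu lösen, müssen wir 3 Ableitungen unserer Gleichung für die Geschwindigkeit v(t) = -27·cos(3·t) nehmen. Mit d/dt von v(t) finden wir a(t) = 81·sin(3·t). Die Ableitung von der Beschleunigung ergibt den Ruck: j(t) = 243·cos(3·t). Die Ableitung von dem Ruck ergibt den Snap: s(t) = -729·sin(3·t). Wir haben den Snap s(t) = -729·sin(3·t). Durch Einsetzen von t = pi/6: s(pi/6) = -729.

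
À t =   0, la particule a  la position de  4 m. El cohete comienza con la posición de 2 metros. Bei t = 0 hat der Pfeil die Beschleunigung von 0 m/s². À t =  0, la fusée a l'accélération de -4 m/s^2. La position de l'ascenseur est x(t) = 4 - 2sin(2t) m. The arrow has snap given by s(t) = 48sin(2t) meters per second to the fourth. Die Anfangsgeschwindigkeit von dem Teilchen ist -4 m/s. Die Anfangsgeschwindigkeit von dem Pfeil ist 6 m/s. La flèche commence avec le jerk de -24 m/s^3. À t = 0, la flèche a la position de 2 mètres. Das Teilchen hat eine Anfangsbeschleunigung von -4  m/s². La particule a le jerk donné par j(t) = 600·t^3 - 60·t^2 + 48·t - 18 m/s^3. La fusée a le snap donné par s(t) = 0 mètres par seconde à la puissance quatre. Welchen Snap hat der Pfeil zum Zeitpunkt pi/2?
Aus der Gleichung für den Snap s(t) = 48·sin(2·t), setzen wir t = pi/2 ein und erhalten s = 0.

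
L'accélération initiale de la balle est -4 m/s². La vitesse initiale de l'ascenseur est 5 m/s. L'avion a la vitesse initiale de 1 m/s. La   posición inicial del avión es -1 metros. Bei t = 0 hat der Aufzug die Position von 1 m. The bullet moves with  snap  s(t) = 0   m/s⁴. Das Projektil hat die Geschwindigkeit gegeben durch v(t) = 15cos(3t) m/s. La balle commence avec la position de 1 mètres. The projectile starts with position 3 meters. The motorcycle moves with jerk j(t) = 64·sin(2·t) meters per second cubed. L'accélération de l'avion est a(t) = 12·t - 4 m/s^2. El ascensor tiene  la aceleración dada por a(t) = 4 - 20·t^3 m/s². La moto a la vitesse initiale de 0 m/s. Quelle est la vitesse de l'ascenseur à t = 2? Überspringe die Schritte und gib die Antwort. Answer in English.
The answer is -67.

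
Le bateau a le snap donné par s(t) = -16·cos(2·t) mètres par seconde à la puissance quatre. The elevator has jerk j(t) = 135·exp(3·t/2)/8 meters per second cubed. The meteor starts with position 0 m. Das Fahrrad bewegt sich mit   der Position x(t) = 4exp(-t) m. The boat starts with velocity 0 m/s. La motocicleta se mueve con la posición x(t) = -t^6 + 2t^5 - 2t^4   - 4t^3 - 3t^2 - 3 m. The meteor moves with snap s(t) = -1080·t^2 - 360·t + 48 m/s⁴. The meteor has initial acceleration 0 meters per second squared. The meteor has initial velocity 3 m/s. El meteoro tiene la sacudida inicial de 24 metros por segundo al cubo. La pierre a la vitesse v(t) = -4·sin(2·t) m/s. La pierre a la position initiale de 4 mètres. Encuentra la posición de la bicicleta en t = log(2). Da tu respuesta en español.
De la ecuación de la posición x(t) = 4·exp(-t), sustituimos t = log(2) para obtener x = 2.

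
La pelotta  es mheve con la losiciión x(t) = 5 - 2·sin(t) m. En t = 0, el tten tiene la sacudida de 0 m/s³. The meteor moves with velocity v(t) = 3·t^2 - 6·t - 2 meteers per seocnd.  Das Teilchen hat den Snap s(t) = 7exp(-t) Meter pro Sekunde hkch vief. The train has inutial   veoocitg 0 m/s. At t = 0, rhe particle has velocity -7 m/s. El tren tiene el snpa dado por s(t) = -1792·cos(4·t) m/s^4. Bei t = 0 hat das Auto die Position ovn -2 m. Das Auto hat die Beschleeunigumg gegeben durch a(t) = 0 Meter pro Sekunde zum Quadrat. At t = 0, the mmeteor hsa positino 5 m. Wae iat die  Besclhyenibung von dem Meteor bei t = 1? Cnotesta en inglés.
We must differentiate our velocity equation v(t) = 3·t^2 - 6·t - 2 1 time. The derivative of velocity gives acceleration: a(t) = 6·t - 6. From the given acceleration equation a(t) = 6·t - 6, we substitute t = 1 to get a = 0.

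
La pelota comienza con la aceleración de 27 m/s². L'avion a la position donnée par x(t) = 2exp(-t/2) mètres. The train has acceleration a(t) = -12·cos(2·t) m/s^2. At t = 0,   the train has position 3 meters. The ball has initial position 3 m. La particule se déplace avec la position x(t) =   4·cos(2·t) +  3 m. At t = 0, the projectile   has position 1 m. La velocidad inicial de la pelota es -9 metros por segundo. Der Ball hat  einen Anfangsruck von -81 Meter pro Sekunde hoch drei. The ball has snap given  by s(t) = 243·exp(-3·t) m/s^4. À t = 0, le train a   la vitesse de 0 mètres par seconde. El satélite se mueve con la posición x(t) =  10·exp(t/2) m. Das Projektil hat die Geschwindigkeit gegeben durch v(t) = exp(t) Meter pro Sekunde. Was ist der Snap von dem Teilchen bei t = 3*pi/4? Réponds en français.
Pour résoudre ceci, nous devons prendre 4 dérivées de notre équation de la position x(t) = 4·cos(2·t) + 3. En dérivant la position, nous obtenons la vitesse: v(t) = -8·sin(2·t). La dérivée de la vitesse donne l'accélération: a(t) = -16·cos(2·t). En dérivant l'accélération, nous obtenons le jerk: j(t) = 32·sin(2·t). La dérivée du jerk donne le snap: s(t) = 64·cos(2·t). De l'équation du snap s(t) = 64·cos(2·t), nous substituons t = 3*pi/4 pour obtenir s = 0.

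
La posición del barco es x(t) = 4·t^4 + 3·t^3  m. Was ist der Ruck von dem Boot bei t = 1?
Ausgehend von der Position x(t) = 4·t^4 + 3·t^3, nehmen wir 3 Ableitungen. Mit d/dt von x(t) finden wir v(t) = 16·t^3 + 9·t^2. Die Ableitung von der Geschwindigkeit ergibt die Beschleunigung: a(t) = 48·t^2 + 18·t. Durch Ableiten von der Beschleunigung erhalten wir den Ruck: j(t) = 96·t + 18. Wir haben den Ruck j(t) = 96·t + 18. Durch Einsetzen von t = 1: j(1) = 114.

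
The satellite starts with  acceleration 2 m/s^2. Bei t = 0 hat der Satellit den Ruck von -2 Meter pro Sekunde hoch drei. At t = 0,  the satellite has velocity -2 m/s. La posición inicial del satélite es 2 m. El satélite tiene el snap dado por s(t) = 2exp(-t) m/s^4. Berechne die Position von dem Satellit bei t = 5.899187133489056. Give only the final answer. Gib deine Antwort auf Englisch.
x(5.899187133489056) = 0.00548334505402435.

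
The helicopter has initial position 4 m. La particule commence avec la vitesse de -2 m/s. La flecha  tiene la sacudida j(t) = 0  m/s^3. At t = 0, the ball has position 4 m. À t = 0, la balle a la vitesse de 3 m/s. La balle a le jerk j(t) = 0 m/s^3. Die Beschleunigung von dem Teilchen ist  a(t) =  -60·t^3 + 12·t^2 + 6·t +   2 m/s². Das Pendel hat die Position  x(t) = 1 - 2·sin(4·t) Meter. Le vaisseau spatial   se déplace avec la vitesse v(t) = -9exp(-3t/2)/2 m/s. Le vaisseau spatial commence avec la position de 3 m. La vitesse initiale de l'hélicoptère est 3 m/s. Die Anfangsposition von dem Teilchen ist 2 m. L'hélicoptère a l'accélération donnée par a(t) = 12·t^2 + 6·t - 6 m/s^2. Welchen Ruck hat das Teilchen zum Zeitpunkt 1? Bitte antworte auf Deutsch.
Ausgehend von der Beschleunigung a(t) = -60·t^3 + 12·t^2 + 6·t + 2, nehmen wir 1 Ableitung. Die Ableitung von der Beschleunigung ergibt den Ruck: j(t) = -180·t^2 + 24·t + 6. Mit j(t) = -180·t^2 + 24·t + 6 und Einsetzen von t = 1, finden wir j = -150.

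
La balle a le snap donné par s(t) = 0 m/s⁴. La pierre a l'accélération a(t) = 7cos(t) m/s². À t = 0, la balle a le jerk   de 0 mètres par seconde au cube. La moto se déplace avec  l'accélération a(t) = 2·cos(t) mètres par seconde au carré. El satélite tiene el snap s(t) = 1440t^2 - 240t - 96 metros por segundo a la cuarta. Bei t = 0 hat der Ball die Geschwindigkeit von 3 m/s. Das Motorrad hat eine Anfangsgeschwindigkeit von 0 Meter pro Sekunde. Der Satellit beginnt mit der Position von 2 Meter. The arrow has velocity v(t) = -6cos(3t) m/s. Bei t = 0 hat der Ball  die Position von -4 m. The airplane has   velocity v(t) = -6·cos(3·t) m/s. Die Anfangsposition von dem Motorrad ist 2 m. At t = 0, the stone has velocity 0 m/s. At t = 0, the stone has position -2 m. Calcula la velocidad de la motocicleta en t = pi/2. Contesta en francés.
Nous devons trouver l'intégrale de notre équation de l'accélération a(t) = 2·cos(t) 1 fois. En intégrant l'accélération et en utilisant la condition initiale v(0) = 0, nous obtenons v(t) = 2·sin(t). En utilisant v(t) = 2·sin(t) et en substituant t = pi/2, nous trouvons v = 2.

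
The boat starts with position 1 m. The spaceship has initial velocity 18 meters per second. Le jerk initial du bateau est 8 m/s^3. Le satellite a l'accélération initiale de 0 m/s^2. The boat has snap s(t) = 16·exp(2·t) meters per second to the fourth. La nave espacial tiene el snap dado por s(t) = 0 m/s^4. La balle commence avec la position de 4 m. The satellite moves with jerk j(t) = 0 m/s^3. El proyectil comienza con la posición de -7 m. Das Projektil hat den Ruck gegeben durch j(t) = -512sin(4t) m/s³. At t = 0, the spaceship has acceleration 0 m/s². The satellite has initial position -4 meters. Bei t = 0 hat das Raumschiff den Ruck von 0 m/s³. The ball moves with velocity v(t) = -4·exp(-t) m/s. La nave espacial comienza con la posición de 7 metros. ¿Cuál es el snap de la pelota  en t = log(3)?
Para resolver esto, necesitamos tomar 3 derivadas de nuestra ecuación de la velocidad v(t) = -4·exp(-t). Derivando la velocidad, obtenemos la aceleración: a(t) = 4·exp(-t). Derivando la aceleración, obtenemos la sacudida: j(t) = -4·exp(-t). Derivando la sacudida, obtenemos el snap: s(t) = 4·exp(-t). Tenemos el snap s(t) = 4·exp(-t). Sustituyendo t = log(3): s(log(3)) = 4/3.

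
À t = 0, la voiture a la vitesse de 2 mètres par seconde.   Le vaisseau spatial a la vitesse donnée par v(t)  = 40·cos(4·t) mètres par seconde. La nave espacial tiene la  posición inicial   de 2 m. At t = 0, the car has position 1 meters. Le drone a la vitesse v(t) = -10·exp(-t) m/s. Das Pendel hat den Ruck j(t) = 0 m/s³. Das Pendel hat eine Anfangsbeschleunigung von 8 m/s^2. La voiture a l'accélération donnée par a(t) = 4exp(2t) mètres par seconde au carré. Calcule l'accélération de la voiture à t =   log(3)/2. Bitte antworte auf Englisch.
Using a(t) = 4·exp(2·t) and substituting t = log(3)/2, we find a = 12.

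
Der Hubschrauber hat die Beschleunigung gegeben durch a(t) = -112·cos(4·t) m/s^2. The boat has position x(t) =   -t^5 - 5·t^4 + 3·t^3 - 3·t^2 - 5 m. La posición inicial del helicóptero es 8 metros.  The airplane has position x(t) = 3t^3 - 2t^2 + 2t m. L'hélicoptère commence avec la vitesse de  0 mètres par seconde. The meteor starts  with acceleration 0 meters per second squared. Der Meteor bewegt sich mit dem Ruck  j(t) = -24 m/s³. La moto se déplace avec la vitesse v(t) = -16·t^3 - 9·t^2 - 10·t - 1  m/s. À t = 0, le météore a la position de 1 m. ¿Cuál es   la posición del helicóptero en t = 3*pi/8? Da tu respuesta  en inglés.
To solve this, we need to take 2 antiderivatives of our acceleration equation a(t) = -112·cos(4·t). Taking ∫a(t)dt and applying v(0) = 0, we find v(t) = -28·sin(4·t). Taking ∫v(t)dt and applying x(0) = 8, we find x(t) = 7·cos(4·t) + 1. From the given position equation x(t) = 7·cos(4·t) + 1, we substitute t = 3*pi/8 to get x = 1.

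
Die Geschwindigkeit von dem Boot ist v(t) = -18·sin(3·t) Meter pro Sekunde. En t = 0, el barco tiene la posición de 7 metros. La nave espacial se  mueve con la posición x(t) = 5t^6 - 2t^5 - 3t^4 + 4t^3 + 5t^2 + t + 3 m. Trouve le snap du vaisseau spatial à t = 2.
Pour résoudre ceci, nous devons prendre 4 dérivées de notre équation de la position x(t) = 5·t^6 - 2·t^5 - 3·t^4 + 4·t^3 + 5·t^2 + t + 3. En dérivant la position, nous obtenons la vitesse: v(t) = 30·t^5 - 10·t^4 - 12·t^3 + 12·t^2 + 10·t + 1. En dérivant la vitesse, nous obtenons l'accélération: a(t) = 150·t^4 - 40·t^3 - 36·t^2 + 24·t + 10. La dérivée de l'accélération donne le jerk: j(t) = 600·t^3 - 120·t^2 - 72·t + 24. En dérivant le jerk, nous obtenons le snap: s(t) = 1800·t^2 - 240·t - 72. De l'équation du snap s(t) = 1800·t^2 - 240·t - 72, nous substituons t = 2 pour obtenir s = 6648.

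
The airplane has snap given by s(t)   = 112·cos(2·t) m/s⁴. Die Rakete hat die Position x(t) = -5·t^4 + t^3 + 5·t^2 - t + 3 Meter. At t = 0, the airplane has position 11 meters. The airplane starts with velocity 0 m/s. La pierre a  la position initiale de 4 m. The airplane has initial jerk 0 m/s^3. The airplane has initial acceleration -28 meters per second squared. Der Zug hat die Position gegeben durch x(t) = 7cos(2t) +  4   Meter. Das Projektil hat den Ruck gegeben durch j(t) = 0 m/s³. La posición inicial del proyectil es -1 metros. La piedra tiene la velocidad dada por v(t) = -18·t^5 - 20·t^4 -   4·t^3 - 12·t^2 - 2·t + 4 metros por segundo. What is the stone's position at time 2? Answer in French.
Nous devons trouver la primitive de notre équation de la vitesse v(t) = -18·t^5 - 20·t^4 - 4·t^3 - 12·t^2 - 2·t + 4 1 fois. L'intégrale de la vitesse, avec x(0) = 4, donne la position: x(t) = -3·t^6 - 4·t^5 - t^4 - 4·t^3 - t^2 + 4·t + 4. En utilisant x(t) = -3·t^6 - 4·t^5 - t^4 - 4·t^3 - t^2 + 4·t + 4 et en substituant t = 2, nous trouvons x = -360.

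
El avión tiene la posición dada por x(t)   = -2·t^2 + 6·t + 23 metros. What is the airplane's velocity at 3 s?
To solve this, we need to take 1 derivative of our position equation x(t) = -2·t^2 + 6·t + 23. Taking d/dt of x(t), we find v(t) = 6 - 4·t. From the given velocity equation v(t) = 6 - 4·t, we substitute t = 3 to get v = -6.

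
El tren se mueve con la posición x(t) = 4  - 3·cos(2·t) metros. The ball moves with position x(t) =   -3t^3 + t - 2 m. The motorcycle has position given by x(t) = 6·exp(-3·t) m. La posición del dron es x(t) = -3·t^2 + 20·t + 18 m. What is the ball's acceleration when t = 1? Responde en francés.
Pour résoudre ceci, nous devons prendre 2 dérivées de notre équation de la position x(t) = -3·t^3 + t - 2. En dérivant la position, nous obtenons la vitesse: v(t) = 1 - 9·t^2. En prenant d/dt de v(t), nous trouvons a(t) = -18·t. En utilisant a(t) = -18·t et en substituant t = 1, nous trouvons a = -18.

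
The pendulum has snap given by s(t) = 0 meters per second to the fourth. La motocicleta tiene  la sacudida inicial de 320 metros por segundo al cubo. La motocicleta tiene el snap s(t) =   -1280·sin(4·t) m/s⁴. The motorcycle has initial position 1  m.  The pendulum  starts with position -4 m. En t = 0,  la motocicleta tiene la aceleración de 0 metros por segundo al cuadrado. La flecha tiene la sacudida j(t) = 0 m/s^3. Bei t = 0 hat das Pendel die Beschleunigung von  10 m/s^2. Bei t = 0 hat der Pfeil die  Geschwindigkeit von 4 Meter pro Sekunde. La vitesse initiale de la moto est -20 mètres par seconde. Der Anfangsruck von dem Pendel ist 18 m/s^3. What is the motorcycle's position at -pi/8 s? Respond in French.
Nous devons trouver la primitive de notre équation du snap s(t) = -1280·sin(4·t) 4 fois. En prenant ∫s(t)dt et en appliquant j(0) = 320, nous trouvons j(t) = 320·cos(4·t). En intégrant le jerk et en utilisant la condition initiale a(0) = 0, nous obtenons a(t) = 80·sin(4·t). L'intégrale de l'accélération, avec v(0) = -20, donne la vitesse: v(t) = -20·cos(4·t). La primitive de la vitesse est la position. En utilisant x(0) = 1, nous obtenons x(t) = 1 - 5·sin(4·t). En utilisant x(t) = 1 - 5·sin(4·t) et en substituant t = -pi/8, nous trouvons x = 6.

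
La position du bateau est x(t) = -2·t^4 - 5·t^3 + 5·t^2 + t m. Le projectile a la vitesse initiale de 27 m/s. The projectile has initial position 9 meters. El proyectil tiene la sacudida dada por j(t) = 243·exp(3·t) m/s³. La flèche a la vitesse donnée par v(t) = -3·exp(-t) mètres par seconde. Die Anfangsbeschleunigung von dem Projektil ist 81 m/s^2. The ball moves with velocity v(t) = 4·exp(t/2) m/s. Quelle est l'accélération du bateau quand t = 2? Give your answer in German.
Ausgehend von der Position x(t) = -2·t^4 - 5·t^3 + 5·t^2 + t, nehmen wir 2 Ableitungen. Die Ableitung von der Position ergibt die Geschwindigkeit: v(t) = -8·t^3 - 15·t^2 + 10·t + 1. Durch Ableiten von der Geschwindigkeit erhalten wir die Beschleunigung: a(t) = -24·t^2 - 30·t + 10. Aus der Gleichung für die Beschleunigung a(t) = -24·t^2 - 30·t + 10, setzen wir t = 2 ein und erhalten a = -146.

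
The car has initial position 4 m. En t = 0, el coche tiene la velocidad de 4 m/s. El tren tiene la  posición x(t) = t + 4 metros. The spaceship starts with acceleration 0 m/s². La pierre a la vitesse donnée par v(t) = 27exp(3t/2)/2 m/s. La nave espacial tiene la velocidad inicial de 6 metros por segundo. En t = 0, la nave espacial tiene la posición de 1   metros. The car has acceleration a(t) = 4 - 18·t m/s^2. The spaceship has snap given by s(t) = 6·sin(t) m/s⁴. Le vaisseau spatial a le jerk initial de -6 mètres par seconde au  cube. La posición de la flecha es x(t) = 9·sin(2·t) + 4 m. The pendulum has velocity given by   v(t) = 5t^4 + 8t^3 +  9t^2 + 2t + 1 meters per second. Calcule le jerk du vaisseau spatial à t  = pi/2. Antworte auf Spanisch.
Para resolver esto, necesitamos tomar 1 integral de nuestra ecuación del snap s(t) = 6·sin(t). La integral del snap, con j(0) = -6, da la sacudida: j(t) = -6·cos(t). Usando j(t) = -6·cos(t) y sustituyendo t = pi/2, encontramos j = 0.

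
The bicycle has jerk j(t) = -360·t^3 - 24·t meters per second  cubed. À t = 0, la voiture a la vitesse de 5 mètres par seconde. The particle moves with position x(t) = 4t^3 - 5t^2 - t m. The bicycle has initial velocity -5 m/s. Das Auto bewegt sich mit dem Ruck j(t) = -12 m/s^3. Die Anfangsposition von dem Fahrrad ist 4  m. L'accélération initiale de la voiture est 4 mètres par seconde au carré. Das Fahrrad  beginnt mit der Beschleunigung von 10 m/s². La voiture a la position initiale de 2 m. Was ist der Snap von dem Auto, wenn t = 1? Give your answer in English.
Starting from jerk j(t) = -12, we take 1 derivative. The derivative of jerk gives snap: s(t) = 0. Using s(t) = 0 and substituting t = 1, we find s = 0.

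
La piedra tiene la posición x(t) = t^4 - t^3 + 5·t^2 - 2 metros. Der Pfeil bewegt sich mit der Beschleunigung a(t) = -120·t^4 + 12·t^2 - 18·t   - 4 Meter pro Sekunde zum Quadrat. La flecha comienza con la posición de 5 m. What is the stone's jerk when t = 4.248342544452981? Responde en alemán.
Wir müssen unsere Gleichung für die Position x(t) = t^4 - t^3 + 5·t^2 - 2 3-mal ableiten. Mit d/dt von x(t) finden wir v(t) = 4·t^3 - 3·t^2 + 10·t. Durch Ableiten von der Geschwindigkeit erhalten wir die Beschleunigung: a(t) = 12·t^2 - 6·t + 10. Mit d/dt von a(t) finden wir j(t) = 24·t - 6. Wir haben den Ruck j(t) = 24·t - 6. Durch Einsetzen von t = 4.248342544452981: j(4.248342544452981) = 95.9602210668716.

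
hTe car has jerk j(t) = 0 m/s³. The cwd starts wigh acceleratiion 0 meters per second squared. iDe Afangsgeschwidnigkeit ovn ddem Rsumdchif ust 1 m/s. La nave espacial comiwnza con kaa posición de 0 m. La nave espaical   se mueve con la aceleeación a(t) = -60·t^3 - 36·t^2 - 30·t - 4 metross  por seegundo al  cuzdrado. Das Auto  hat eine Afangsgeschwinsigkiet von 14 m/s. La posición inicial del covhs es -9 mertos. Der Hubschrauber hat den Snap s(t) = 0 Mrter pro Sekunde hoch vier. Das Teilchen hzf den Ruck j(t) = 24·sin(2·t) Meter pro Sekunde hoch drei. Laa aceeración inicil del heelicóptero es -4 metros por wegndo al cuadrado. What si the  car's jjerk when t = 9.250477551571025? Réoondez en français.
En utilisant j(t) = 0 et en substituant t = 9.250477551571025, nous trouvons j = 0.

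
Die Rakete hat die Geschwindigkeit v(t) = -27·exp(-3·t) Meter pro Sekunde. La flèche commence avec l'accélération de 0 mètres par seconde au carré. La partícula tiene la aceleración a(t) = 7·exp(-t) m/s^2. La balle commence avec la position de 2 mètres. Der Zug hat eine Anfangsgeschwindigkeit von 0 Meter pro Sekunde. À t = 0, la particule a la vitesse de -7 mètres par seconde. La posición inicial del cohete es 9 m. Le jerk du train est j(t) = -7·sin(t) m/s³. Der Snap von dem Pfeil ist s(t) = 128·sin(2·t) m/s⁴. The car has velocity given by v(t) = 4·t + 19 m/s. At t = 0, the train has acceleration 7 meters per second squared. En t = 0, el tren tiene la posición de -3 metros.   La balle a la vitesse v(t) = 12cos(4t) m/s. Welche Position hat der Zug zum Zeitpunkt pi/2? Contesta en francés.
Nous devons intégrer notre équation du jerk j(t) = -7·sin(t) 3 fois. En intégrant le jerk et en utilisant la condition initiale a(0) = 7, nous obtenons a(t) = 7·cos(t). En prenant ∫a(t)dt et en appliquant v(0) = 0, nous trouvons v(t) = 7·sin(t). La primitive de la vitesse est la position. En utilisant x(0) = -3, nous obtenons x(t) = 4 - 7·cos(t). En utilisant x(t) = 4 - 7·cos(t) et en substituant t = pi/2, nous trouvons x = 4.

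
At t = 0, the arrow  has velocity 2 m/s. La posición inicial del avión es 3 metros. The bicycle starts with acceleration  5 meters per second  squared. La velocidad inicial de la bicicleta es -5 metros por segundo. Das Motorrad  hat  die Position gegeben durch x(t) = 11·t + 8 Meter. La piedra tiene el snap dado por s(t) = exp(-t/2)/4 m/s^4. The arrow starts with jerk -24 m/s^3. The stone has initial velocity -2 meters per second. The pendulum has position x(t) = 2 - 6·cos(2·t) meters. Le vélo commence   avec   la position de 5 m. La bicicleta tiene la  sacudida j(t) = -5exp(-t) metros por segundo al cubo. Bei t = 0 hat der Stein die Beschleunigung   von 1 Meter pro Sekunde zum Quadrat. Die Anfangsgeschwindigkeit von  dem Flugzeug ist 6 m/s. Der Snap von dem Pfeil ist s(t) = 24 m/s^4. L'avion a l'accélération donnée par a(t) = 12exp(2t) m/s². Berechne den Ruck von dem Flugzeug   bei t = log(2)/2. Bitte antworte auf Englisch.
We must differentiate our acceleration equation a(t) = 12·exp(2·t) 1 time. The derivative of acceleration gives jerk: j(t) = 24·exp(2·t). From the given jerk equation j(t) = 24·exp(2·t), we substitute t = log(2)/2 to get j = 48.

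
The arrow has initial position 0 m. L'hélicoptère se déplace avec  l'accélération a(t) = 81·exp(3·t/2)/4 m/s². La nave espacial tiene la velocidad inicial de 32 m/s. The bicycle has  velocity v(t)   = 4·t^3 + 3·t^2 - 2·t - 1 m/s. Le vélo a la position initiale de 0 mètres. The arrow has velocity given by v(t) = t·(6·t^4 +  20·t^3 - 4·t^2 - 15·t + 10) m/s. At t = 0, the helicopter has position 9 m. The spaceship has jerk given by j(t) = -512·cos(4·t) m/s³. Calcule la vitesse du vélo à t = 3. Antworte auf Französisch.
De l'équation de la vitesse v(t) = 4·t^3 + 3·t^2 - 2·t - 1, nous substituons t = 3 pour obtenir v = 128.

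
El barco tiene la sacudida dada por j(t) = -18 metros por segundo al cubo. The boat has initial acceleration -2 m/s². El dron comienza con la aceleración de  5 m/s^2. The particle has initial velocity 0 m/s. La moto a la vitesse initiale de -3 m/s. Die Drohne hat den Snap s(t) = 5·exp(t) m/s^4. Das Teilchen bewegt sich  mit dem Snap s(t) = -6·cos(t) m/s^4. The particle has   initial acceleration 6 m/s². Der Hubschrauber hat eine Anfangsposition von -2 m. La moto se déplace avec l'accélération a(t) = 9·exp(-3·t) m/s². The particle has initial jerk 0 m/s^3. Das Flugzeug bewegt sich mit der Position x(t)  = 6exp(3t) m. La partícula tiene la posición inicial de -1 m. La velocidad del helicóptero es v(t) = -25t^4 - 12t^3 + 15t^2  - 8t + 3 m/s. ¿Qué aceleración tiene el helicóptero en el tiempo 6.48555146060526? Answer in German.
Ausgehend von der Geschwindigkeit v(t) = -25·t^4 - 12·t^3 + 15·t^2 - 8·t + 3, nehmen wir 1 Ableitung. Mit d/dt von v(t) finden wir a(t) = -100·t^3 - 36·t^2 + 30·t - 8. Wir haben die Beschleunigung a(t) = -100·t^3 - 36·t^2 + 30·t - 8. Durch Einsetzen von t = 6.48555146060526: a(6.48555146060526) = -28607.4505992259.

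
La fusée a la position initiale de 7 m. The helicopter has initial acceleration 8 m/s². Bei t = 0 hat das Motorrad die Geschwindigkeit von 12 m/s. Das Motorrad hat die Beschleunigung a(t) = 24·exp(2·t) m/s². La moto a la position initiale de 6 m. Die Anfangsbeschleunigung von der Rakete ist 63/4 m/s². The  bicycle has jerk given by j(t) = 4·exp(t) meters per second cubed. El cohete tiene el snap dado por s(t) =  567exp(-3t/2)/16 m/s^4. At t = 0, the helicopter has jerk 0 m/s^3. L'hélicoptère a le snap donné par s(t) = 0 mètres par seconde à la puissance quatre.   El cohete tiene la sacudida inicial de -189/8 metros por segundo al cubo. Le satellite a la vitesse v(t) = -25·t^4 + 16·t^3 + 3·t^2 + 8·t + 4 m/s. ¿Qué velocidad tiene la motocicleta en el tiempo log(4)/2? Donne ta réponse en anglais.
To solve this, we need to take 1 antiderivative of our acceleration equation a(t) = 24·exp(2·t). Integrating acceleration and using the initial condition v(0) = 12, we get v(t) = 12·exp(2·t). From the given velocity equation v(t) = 12·exp(2·t), we substitute t = log(4)/2 to get v = 48.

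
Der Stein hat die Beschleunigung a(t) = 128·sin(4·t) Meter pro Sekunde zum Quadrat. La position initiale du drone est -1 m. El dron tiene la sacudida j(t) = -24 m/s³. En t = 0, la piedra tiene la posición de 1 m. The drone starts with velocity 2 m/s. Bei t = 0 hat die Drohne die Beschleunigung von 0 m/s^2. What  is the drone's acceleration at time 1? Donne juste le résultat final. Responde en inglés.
At t = 1, a = -24.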